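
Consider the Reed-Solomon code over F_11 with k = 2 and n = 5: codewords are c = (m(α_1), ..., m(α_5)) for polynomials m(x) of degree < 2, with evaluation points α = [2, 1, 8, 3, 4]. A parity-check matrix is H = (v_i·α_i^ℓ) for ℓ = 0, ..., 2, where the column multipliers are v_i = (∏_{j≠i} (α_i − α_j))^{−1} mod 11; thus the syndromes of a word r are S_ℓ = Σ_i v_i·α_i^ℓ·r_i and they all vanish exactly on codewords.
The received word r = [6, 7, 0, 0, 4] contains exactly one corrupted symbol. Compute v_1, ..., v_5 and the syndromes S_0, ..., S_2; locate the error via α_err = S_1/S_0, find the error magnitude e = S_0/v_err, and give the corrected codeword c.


S = (5, 4, 1), error at position 4, error magnitude e = 6, c = [6, 7, 0, 5, 4].

Step 1: column multipliers v_i = (∏_{j≠i}(α_i − α_j))^{−1} mod 11.
  i = 1 (α = 2): (2−1)(2−8)(2−3)(2−4) = 1·(−6)·(−1)·(−2) = −12 ≡ 10, so v_1 = 10^{−1} = 10 (mod 11).
  i = 2 (α = 1): (1−2)(1−8)(1−3)(1−4) = (−1)·(−7)·(−2)·(−3) = 42 ≡ 9, so v_2 = 9^{−1} = 5 (mod 11).
  i = 3 (α = 8): (8−2)(8−1)(8−3)(8−4) = 6·7·5·4 = 840 ≡ 4, so v_3 = 4^{−1} = 3 (mod 11).
  i = 4 (α = 3): (3−2)(3−1)(3−8)(3−4) = 1·2·(−5)·(−1) = 10 ≡ 10, so v_4 = 10^{−1} = 10 (mod 11).
  i = 5 (α = 4): (4−2)(4−1)(4−8)(4−3) = 2·3·(−4)·1 = −24 ≡ 9, so v_5 = 9^{−1} = 5 (mod 11).
  v = [10, 5, 3, 10, 5].
Step 2: syndromes of r = [6, 7, 0, 0, 4] (all sums mod 11).
  S_0 = Σ v_i r_i = 10·6 + 5·7 + 3·0 + 10·0 + 5·4 = 115 ≡ 5.
  S_1 = Σ v_i α_i r_i = 10·2·6 + 5·1·7 + 3·8·0 + 10·3·0 + 5·4·4 = 235 ≡ 4.
  α_i^2 mod 11 = [4, 1, 9, 9, 5].
  S_2 = Σ v_i α_i^2 r_i = 10·4·6 + 5·1·7 + 3·9·0 + 10·9·0 + 5·5·4 = 375 ≡ 1.
  S = (5, 4, 1) ≠ 0, so r is not a codeword (an error is present).
Step 3: locate the error. For a single error e at position i, S_ℓ = v_i·e·α_i^ℓ, so α_err = S_1/S_0.
  S_0^{−1} = 5^{−1} = 9 (mod 11), so α_err = 4·9 = 36 ≡ 3 = α_4. Error position i = 4.
  Consistency check: S_2/S_1 = 1·3 = 3 ≡ 3 = α_err ✓ (single-error assumption holds).
Step 4: error magnitude e = S_0/v_4 = S_0·∏_{j≠4}(α_4 − α_j) = 5·10 = 50 ≡ 6 (mod 11).
Step 5: correct position 4: c_4 = r_4 − e = 0 − 6 ≡ 5 (mod 11). Hence c = [6, 7, 0, 5, 4].
  Check: interpolating c through the α_i gives m(x) = 8 + 10·x (degree < 2) with m(α_i) = c_i for every i, so c is indeed a codeword.


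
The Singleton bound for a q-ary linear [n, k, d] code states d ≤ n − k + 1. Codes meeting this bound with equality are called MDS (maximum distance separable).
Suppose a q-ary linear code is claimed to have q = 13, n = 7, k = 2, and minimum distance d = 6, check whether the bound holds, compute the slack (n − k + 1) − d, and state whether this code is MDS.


Singleton RHS = n − k + 1 = 6, slack = 0, bound satisfied, MDS.

Singleton bound: d ≤ n − k + 1.
Here n = 7, k = 2, so n − k + 1 = 6.
Given d = 6, check d ≤ 6: YES.
Slack = (n − k + 1) − d = 0.
The code is MDS (slack = 0).
Description: the claimed parameters are [7, 2, 6]_13; such a code would be MDS (meets Singleton bound).


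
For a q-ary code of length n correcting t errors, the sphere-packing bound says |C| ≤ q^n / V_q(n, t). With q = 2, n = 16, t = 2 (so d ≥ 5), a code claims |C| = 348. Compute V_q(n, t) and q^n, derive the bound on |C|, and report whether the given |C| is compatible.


V_q(n, t) = 137, q^n = 65536, Hamming bound = 478, |C| = 348 ≤ bound (satisfied).

Step 1: Compute V_q(n, t) = Σ_{j=0}^2 C(n, j) (q−1)^j.
  j = 0: C(16,0)·(1)^0 = 1·1 = 1.
  j = 1: C(16,1)·(1)^1 = 16·1 = 16.
  j = 2: C(16,2)·(1)^2 = 120·1 = 120.
  V_q(n, t) = 1 + 16 + 120 = 137.
Step 2: q^n = 2^16 = 65536.
Step 3: Hamming bound ⌊q^n / V_q(n,t)⌋ = ⌊65536/137⌋ = 478.
Step 4: Compare |C| = 348 to 478: satisfied.
The claimed |C| lies below the Hamming bound.


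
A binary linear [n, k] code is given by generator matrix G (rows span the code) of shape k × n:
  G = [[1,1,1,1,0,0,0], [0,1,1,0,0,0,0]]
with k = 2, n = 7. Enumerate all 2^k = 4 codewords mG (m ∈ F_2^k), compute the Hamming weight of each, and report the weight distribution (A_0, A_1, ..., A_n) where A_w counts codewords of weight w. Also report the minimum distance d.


Weight distribution: A_0 = 1, A_2 = 2, A_4 = 1. Minimum distance d = 2.

Enumerate all 2^2 = 4 messages m ∈ F_2^2.
For each, compute codeword c = mG in F_2^7, then tally its weight.
  m = 00 → c = 0000000, weight = 0.
  m = 10 → c = 1111000, weight = 4.
  m = 01 → c = 0110000, weight = 2.
  m = 11 → c = 1001000, weight = 2.
Tally weights:
  weight 0: 1 codewords.
  weight 2: 2 codewords.
  weight 4: 1 codewords.
Minimum distance d = smallest w > 0 with A_w > 0 = 2.
Sanity: Σ A_w = 4 = 2^2 = 4 ✓.


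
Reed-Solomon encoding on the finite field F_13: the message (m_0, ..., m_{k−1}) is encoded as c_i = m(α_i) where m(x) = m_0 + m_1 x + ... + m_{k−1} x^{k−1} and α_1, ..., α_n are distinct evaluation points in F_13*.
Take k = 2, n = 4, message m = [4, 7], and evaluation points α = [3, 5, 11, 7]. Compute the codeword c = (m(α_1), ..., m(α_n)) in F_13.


c = [12, 0, 3, 1]

Message polynomial: m(x) = 4 + 7·x (mod 13).
For each evaluation point α_i, compute m(α_i) mod 13:
  α_1 = 3: Horner steps 7 → 12, so m(3) = 12.
  α_2 = 5: Horner steps 7 → 0, so m(5) = 0.
  α_3 = 11: Horner steps 7 → 3, so m(11) = 3.
  α_4 = 7: Horner steps 7 → 1, so m(7) = 1.
Codeword c = [12, 0, 3, 1] ∈ F_13^4.


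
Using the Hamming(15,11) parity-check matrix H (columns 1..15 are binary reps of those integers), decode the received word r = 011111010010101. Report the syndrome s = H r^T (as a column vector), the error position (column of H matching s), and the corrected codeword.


s = (0, 1, 1, 1)^T, error position = 7, corrected codeword c = 011111110010101

Compute s = H r^T mod 2 one row at a time:
  s_1 = 1 + 0 + 0 + 1 + 0 + 1 + 0 + 1 = 4 ≡ 0 (mod 2).
  s_2 = 1 + 1 + 1 + 0 + 0 + 1 + 0 + 1 = 5 ≡ 1 (mod 2).
  s_3 = 1 + 1 + 1 + 0 + 0 + 1 + 0 + 1 = 5 ≡ 1 (mod 2).
  s_4 = 0 + 1 + 1 + 0 + 0 + 1 + 1 + 1 = 5 ≡ 1 (mod 2).
s = (0, 1, 1, 1)^T — this equals column 7 of H (binary 0111), so error is at position 7.
Correct: flip bit 7 of r = 011111010010101 to get c = 011111110010101.


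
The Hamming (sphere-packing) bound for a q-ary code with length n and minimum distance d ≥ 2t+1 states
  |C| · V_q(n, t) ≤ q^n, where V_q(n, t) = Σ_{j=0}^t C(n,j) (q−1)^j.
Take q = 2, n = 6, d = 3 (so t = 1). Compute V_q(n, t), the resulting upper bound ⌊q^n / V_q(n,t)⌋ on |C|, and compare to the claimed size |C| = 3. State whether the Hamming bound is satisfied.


V_q(n, t) = 7, q^n = 64, Hamming bound = 9, |C| = 3 ≤ bound (satisfied).

Step 1: Compute V_q(n, t) = Σ_{j=0}^1 C(n, j) (q−1)^j.
  j = 0: C(6,0)·(1)^0 = 1·1 = 1.
  j = 1: C(6,1)·(1)^1 = 6·1 = 6.
  V_q(n, t) = 1 + 6 = 7.
Step 2: q^n = 2^6 = 64.
Step 3: Hamming bound ⌊q^n / V_q(n,t)⌋ = ⌊64/7⌋ = 9.
Step 4: Compare |C| = 3 to 9: satisfied.
The claimed |C| lies below the Hamming bound.


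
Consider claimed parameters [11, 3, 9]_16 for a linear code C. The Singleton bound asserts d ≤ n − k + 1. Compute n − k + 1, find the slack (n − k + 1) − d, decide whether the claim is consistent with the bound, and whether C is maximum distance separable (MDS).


Singleton RHS = n − k + 1 = 9, slack = 0, bound satisfied, MDS.

Singleton bound: d ≤ n − k + 1.
Here n = 11, k = 3, so n − k + 1 = 9.
Given d = 9, check d ≤ 9: YES.
Slack = (n − k + 1) − d = 0.
The code is MDS (slack = 0).
Description: the claimed parameters are [11, 3, 9]_16; such a code would be MDS (meets Singleton bound).


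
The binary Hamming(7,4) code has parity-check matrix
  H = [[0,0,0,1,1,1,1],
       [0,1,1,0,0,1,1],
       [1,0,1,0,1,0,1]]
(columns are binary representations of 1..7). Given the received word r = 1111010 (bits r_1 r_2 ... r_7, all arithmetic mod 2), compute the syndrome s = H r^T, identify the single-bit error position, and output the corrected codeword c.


s = (0, 1, 0)^T, error position = 2, corrected codeword c = 1011010

Compute s = H r^T mod 2 one row at a time:
  s_1 = 1 + 0 + 1 + 0 = 2 ≡ 0 (mod 2).
  s_2 = 1 + 1 + 1 + 0 = 3 ≡ 1 (mod 2).
  s_3 = 1 + 1 + 0 + 0 = 2 ≡ 0 (mod 2).
s = (0, 1, 0)^T — this equals column 2 of H (binary 010), so error is at position 2.
Correct: flip bit 2 of r = 1111010 to get c = 1011010.


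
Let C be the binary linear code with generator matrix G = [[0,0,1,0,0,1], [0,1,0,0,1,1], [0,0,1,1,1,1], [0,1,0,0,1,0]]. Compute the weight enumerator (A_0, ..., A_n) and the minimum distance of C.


Weight distribution: A_0 = 1, A_1 = 2, A_2 = 4, A_3 = 6, A_4 = 3. Minimum distance d = 1.

Enumerate all 2^4 = 16 messages m ∈ F_2^4.
For each, compute codeword c = mG in F_2^6, then tally its weight.
  m = 0000 → c = 000000, weight = 0.
  m = 1000 → c = 001001, weight = 2.
  m = 0100 → c = 010011, weight = 3.
  m = 1100 → c = 011010, weight = 3.
  m = 0010 → c = 001111, weight = 4.
  m = 1010 → c = 000110, weight = 2.
  m = 0110 → c = 011100, weight = 3.
  m = 1110 → c = 010101, weight = 3.
  m = 0001 → c = 010010, weight = 2.
  m = 1001 → c = 011011, weight = 4.
  m = 0101 → c = 000001, weight = 1.
  m = 1101 → c = 001000, weight = 1.
  m = 0011 → c = 011101, weight = 4.
  m = 1011 → c = 010100, weight = 2.
  m = 0111 → c = 001110, weight = 3.
  m = 1111 → c = 000111, weight = 3.
Tally weights:
  weight 0: 1 codewords.
  weight 1: 2 codewords.
  weight 2: 4 codewords.
  weight 3: 6 codewords.
  weight 4: 3 codewords.
Minimum distance d = smallest w > 0 with A_w > 0 = 1.
Sanity: Σ A_w = 16 = 2^4 = 16 ✓.


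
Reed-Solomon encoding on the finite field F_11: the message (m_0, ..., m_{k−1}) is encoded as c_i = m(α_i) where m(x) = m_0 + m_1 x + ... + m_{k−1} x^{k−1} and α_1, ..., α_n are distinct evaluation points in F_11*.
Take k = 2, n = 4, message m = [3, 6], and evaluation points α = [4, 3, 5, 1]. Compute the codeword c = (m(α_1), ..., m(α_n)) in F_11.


c = [5, 10, 0, 9]

Message polynomial: m(x) = 3 + 6·x (mod 11).
For each evaluation point α_i, compute m(α_i) mod 11:
  α_1 = 4: Horner steps 6 → 5, so m(4) = 5.
  α_2 = 3: Horner steps 6 → 10, so m(3) = 10.
  α_3 = 5: Horner steps 6 → 0, so m(5) = 0.
  α_4 = 1: Horner steps 6 → 9, so m(1) = 9.
Codeword c = [5, 10, 0, 9] ∈ F_11^4.


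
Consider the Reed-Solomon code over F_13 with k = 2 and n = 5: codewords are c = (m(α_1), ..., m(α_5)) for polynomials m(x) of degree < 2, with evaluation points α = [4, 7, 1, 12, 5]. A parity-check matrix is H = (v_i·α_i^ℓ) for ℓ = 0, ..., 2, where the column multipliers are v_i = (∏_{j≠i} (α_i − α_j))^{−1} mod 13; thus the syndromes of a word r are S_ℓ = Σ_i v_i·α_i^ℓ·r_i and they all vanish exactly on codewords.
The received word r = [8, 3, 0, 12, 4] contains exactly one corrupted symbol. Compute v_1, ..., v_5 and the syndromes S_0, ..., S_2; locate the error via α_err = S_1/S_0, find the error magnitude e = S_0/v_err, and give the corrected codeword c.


S = (7, 9, 6), error at position 5, error magnitude e = 2, c = [8, 3, 0, 12, 2].

Step 1: column multipliers v_i = (∏_{j≠i}(α_i − α_j))^{−1} mod 13.
  i = 1 (α = 4): (4−7)(4−1)(4−12)(4−5) = (−3)·3·(−8)·(−1) = −72 ≡ 6, so v_1 = 6^{−1} = 11 (mod 13).
  i = 2 (α = 7): (7−4)(7−1)(7−12)(7−5) = 3·6·(−5)·2 = −180 ≡ 2, so v_2 = 2^{−1} = 7 (mod 13).
  i = 3 (α = 1): (1−4)(1−7)(1−12)(1−5) = (−3)·(−6)·(−11)·(−4) = 792 ≡ 12, so v_3 = 12^{−1} = 12 (mod 13).
  i = 4 (α = 12): (12−4)(12−7)(12−1)(12−5) = 8·5·11·7 = 3080 ≡ 12, so v_4 = 12^{−1} = 12 (mod 13).
  i = 5 (α = 5): (5−4)(5−7)(5−1)(5−12) = 1·(−2)·4·(−7) = 56 ≡ 4, so v_5 = 4^{−1} = 10 (mod 13).
  v = [11, 7, 12, 12, 10].
Step 2: syndromes of r = [8, 3, 0, 12, 4] (all sums mod 13).
  S_0 = Σ v_i r_i = 11·8 + 7·3 + 12·0 + 12·12 + 10·4 = 293 ≡ 7.
  S_1 = Σ v_i α_i r_i = 11·4·8 + 7·7·3 + 12·1·0 + 12·12·12 + 10·5·4 = 2427 ≡ 9.
  α_i^2 mod 13 = [3, 10, 1, 1, 12].
  S_2 = Σ v_i α_i^2 r_i = 11·3·8 + 7·10·3 + 12·1·0 + 12·1·12 + 10·12·4 = 1098 ≡ 6.
  S = (7, 9, 6) ≠ 0, so r is not a codeword (an error is present).
Step 3: locate the error. For a single error e at position i, S_ℓ = v_i·e·α_i^ℓ, so α_err = S_1/S_0.
  S_0^{−1} = 7^{−1} = 2 (mod 13), so α_err = 9·2 = 18 ≡ 5 = α_5. Error position i = 5.
  Consistency check: S_2/S_1 = 6·3 = 18 ≡ 5 = α_err ✓ (single-error assumption holds).
Step 4: error magnitude e = S_0/v_5 = S_0·∏_{j≠5}(α_5 − α_j) = 7·4 = 28 ≡ 2 (mod 13).
Step 5: correct position 5: c_5 = r_5 − e = 4 − 2 ≡ 2 (mod 13). Hence c = [8, 3, 0, 12, 2].
  Check: interpolating c through the α_i gives m(x) = 6 + 7·x (degree < 2) with m(α_i) = c_i for every i, so c is indeed a codeword.


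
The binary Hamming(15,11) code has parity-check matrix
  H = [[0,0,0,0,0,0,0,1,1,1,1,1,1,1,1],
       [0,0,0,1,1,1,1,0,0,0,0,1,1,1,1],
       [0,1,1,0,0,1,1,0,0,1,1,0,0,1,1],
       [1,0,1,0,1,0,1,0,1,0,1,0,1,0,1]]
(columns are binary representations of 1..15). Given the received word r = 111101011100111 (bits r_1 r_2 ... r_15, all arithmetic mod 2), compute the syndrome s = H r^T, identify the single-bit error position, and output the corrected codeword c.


s = (0, 1, 0, 1)^T, error position = 5, corrected codeword c = 111111011100111

Compute s = H r^T mod 2 one row at a time:
  s_1 = 1 + 1 + 1 + 0 + 0 + 1 + 1 + 1 = 6 ≡ 0 (mod 2).
  s_2 = 1 + 0 + 1 + 0 + 0 + 1 + 1 + 1 = 5 ≡ 1 (mod 2).
  s_3 = 1 + 1 + 1 + 0 + 1 + 0 + 1 + 1 = 6 ≡ 0 (mod 2).
  s_4 = 1 + 1 + 0 + 0 + 1 + 0 + 1 + 1 = 5 ≡ 1 (mod 2).
s = (0, 1, 0, 1)^T — this equals column 5 of H (binary 0101), so error is at position 5.
Correct: flip bit 5 of r = 111101011100111 to get c = 111111011100111.


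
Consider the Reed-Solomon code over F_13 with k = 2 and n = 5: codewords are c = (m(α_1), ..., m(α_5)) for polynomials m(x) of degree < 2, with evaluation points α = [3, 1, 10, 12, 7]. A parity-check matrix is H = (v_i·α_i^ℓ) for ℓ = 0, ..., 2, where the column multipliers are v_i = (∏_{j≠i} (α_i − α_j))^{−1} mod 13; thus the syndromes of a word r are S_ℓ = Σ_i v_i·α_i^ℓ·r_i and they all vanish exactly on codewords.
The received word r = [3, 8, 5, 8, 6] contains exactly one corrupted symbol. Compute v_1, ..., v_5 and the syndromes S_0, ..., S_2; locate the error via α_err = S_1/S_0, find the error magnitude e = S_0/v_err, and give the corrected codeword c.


S = (4, 9, 4), error at position 4, error magnitude e = 8, c = [3, 8, 5, 0, 6].

Step 1: column multipliers v_i = (∏_{j≠i}(α_i − α_j))^{−1} mod 13.
  i = 1 (α = 3): (3−1)(3−10)(3−12)(3−7) = 2·(−7)·(−9)·(−4) = −504 ≡ 3, so v_1 = 3^{−1} = 9 (mod 13).
  i = 2 (α = 1): (1−3)(1−10)(1−12)(1−7) = (−2)·(−9)·(−11)·(−6) = 1188 ≡ 5, so v_2 = 5^{−1} = 8 (mod 13).
  i = 3 (α = 10): (10−3)(10−1)(10−12)(10−7) = 7·9·(−2)·3 = −378 ≡ 12, so v_3 = 12^{−1} = 12 (mod 13).
  i = 4 (α = 12): (12−3)(12−1)(12−10)(12−7) = 9·11·2·5 = 990 ≡ 2, so v_4 = 2^{−1} = 7 (mod 13).
  i = 5 (α = 7): (7−3)(7−1)(7−10)(7−12) = 4·6·(−3)·(−5) = 360 ≡ 9, so v_5 = 9^{−1} = 3 (mod 13).
  v = [9, 8, 12, 7, 3].
Step 2: syndromes of r = [3, 8, 5, 8, 6] (all sums mod 13).
  S_0 = Σ v_i r_i = 9·3 + 8·8 + 12·5 + 7·8 + 3·6 = 225 ≡ 4.
  S_1 = Σ v_i α_i r_i = 9·3·3 + 8·1·8 + 12·10·5 + 7·12·8 + 3·7·6 = 1543 ≡ 9.
  α_i^2 mod 13 = [9, 1, 9, 1, 10].
  S_2 = Σ v_i α_i^2 r_i = 9·9·3 + 8·1·8 + 12·9·5 + 7·1·8 + 3·10·6 = 1083 ≡ 4.
  S = (4, 9, 4) ≠ 0, so r is not a codeword (an error is present).
Step 3: locate the error. For a single error e at position i, S_ℓ = v_i·e·α_i^ℓ, so α_err = S_1/S_0.
  S_0^{−1} = 4^{−1} = 10 (mod 13), so α_err = 9·10 = 90 ≡ 12 = α_4. Error position i = 4.
  Consistency check: S_2/S_1 = 4·3 = 12 ≡ 12 = α_err ✓ (single-error assumption holds).
Step 4: error magnitude e = S_0/v_4 = S_0·∏_{j≠4}(α_4 − α_j) = 4·2 = 8 ≡ 8 (mod 13).
Step 5: correct position 4: c_4 = r_4 − e = 8 − 8 ≡ 0 (mod 13). Hence c = [3, 8, 5, 0, 6].
  Check: interpolating c through the α_i gives m(x) = 4 + 4·x (degree < 2) with m(α_i) = c_i for every i, so c is indeed a codeword.


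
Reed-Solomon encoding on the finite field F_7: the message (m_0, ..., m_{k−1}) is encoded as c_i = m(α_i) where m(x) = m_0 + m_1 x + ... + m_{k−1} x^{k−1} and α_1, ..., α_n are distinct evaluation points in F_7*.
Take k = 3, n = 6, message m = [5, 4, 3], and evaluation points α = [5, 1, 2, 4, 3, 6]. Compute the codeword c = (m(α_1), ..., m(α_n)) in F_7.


c = [2, 5, 4, 6, 2, 4]

Message polynomial: m(x) = 5 + 4·x + 3·x^2 (mod 7).
For each evaluation point α_i, compute m(α_i) mod 7:
  α_1 = 5: Horner steps 3 → 5 → 2, so m(5) = 2.
  α_2 = 1: Horner steps 3 → 0 → 5, so m(1) = 5.
  α_3 = 2: Horner steps 3 → 3 → 4, so m(2) = 4.
  α_4 = 4: Horner steps 3 → 2 → 6, so m(4) = 6.
  α_5 = 3: Horner steps 3 → 6 → 2, so m(3) = 2.
  α_6 = 6: Horner steps 3 → 1 → 4, so m(6) = 4.
Codeword c = [2, 5, 4, 6, 2, 4] ∈ F_7^6.


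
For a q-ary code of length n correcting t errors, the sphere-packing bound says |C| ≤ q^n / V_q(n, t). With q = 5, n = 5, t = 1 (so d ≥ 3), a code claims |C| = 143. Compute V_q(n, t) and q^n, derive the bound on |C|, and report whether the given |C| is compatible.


V_q(n, t) = 21, q^n = 3125, Hamming bound = 148, |C| = 143 ≤ bound (satisfied).

Step 1: Compute V_q(n, t) = Σ_{j=0}^1 C(n, j) (q−1)^j.
  j = 0: C(5,0)·(4)^0 = 1·1 = 1.
  j = 1: C(5,1)·(4)^1 = 5·4 = 20.
  V_q(n, t) = 1 + 20 = 21.
Step 2: q^n = 5^5 = 3125.
Step 3: Hamming bound ⌊q^n / V_q(n,t)⌋ = ⌊3125/21⌋ = 148.
Step 4: Compare |C| = 143 to 148: satisfied.
The claimed |C| lies below the Hamming bound.


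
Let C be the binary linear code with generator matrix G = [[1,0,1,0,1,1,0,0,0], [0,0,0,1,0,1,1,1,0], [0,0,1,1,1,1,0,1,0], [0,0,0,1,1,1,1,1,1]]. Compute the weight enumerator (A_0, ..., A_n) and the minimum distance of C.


Weight distribution: A_0 = 1, A_2 = 1, A_3 = 4, A_4 = 3, A_5 = 4, A_6 = 3. Minimum distance d = 2.

Enumerate all 2^4 = 16 messages m ∈ F_2^4.
For each, compute codeword c = mG in F_2^9, then tally its weight.
  m = 0000 → c = 000000000, weight = 0.
  m = 1000 → c = 101011000, weight = 4.
  m = 0100 → c = 000101110, weight = 4.
  m = 1100 → c = 101110110, weight = 6.
  m = 0010 → c = 001111010, weight = 5.
  m = 1010 → c = 100100010, weight = 3.
  m = 0110 → c = 001010100, weight = 3.
  m = 1110 → c = 100001100, weight = 3.
  m = 0001 → c = 000111111, weight = 6.
  m = 1001 → c = 101100111, weight = 6.
  m = 0101 → c = 000010001, weight = 2.
  m = 1101 → c = 101001001, weight = 4.
  m = 0011 → c = 001000101, weight = 3.
  m = 1011 → c = 100011101, weight = 5.
  m = 0111 → c = 001101011, weight = 5.
  m = 1111 → c = 100110011, weight = 5.
Tally weights:
  weight 0: 1 codewords.
  weight 2: 1 codewords.
  weight 3: 4 codewords.
  weight 4: 3 codewords.
  weight 5: 4 codewords.
  weight 6: 3 codewords.
Minimum distance d = smallest w > 0 with A_w > 0 = 2.
Sanity: Σ A_w = 16 = 2^4 = 16 ✓.


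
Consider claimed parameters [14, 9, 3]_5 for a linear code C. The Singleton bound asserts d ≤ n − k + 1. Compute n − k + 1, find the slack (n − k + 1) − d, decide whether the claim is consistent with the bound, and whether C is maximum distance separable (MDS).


Singleton RHS = n − k + 1 = 6, slack = 3, bound satisfied, not MDS.

Singleton bound: d ≤ n − k + 1.
Here n = 14, k = 9, so n − k + 1 = 6.
Given d = 3, check d ≤ 6: YES.
Slack = (n − k + 1) − d = 3.
The code is NOT MDS (slack = 3 > 0).
Description: the claimed parameters are [14, 9, 3]_5; such a code would be non-MDS.


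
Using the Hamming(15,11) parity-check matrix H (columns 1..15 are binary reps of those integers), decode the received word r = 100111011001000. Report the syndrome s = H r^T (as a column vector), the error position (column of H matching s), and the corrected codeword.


s = (1, 0, 1, 1)^T, error position = 11, corrected codeword c = 100111011011000

Compute s = H r^T mod 2 one row at a time:
  s_1 = 1 + 1 + 0 + 0 + 1 + 0 + 0 + 0 = 3 ≡ 1 (mod 2).
  s_2 = 1 + 1 + 1 + 0 + 1 + 0 + 0 + 0 = 4 ≡ 0 (mod 2).
  s_3 = 0 + 0 + 1 + 0 + 0 + 0 + 0 + 0 = 1 ≡ 1 (mod 2).
  s_4 = 1 + 0 + 1 + 0 + 1 + 0 + 0 + 0 = 3 ≡ 1 (mod 2).
s = (1, 0, 1, 1)^T — this equals column 11 of H (binary 1011), so error is at position 11.
Correct: flip bit 11 of r = 100111011001000 to get c = 100111011011000.


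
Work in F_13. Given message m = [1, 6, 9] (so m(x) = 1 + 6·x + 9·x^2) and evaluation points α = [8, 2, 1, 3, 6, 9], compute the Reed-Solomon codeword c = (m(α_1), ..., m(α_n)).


c = [1, 10, 3, 9, 10, 4]

Message polynomial: m(x) = 1 + 6·x + 9·x^2 (mod 13).
For each evaluation point α_i, compute m(α_i) mod 13:
  α_1 = 8: Horner steps 9 → 0 → 1, so m(8) = 1.
  α_2 = 2: Horner steps 9 → 11 → 10, so m(2) = 10.
  α_3 = 1: Horner steps 9 → 2 → 3, so m(1) = 3.
  α_4 = 3: Horner steps 9 → 7 → 9, so m(3) = 9.
  α_5 = 6: Horner steps 9 → 8 → 10, so m(6) = 10.
  α_6 = 9: Horner steps 9 → 9 → 4, so m(9) = 4.
Codeword c = [1, 10, 3, 9, 10, 4] ∈ F_13^6.


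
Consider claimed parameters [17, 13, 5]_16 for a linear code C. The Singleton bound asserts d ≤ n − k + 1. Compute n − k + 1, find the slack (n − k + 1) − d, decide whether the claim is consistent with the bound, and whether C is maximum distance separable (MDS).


Singleton RHS = n − k + 1 = 5, slack = 0, bound satisfied, MDS.

Singleton bound: d ≤ n − k + 1.
Here n = 17, k = 13, so n − k + 1 = 5.
Given d = 5, check d ≤ 5: YES.
Slack = (n − k + 1) − d = 0.
The code is MDS (slack = 0).
Description: the claimed parameters are [17, 13, 5]_16; such a code would be MDS (meets Singleton bound).


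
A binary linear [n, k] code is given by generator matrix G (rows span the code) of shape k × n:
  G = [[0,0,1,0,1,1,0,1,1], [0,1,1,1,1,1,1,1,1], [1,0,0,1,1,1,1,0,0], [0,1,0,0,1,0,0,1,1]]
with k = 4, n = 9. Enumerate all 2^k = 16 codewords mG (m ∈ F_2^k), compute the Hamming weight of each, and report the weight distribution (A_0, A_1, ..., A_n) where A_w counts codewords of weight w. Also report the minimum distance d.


Weight distribution: A_0 = 1, A_3 = 3, A_4 = 4, A_5 = 4, A_6 = 2, A_7 = 1, A_8 = 1. Minimum distance d = 3.

Enumerate all 2^4 = 16 messages m ∈ F_2^4.
For each, compute codeword c = mG in F_2^9, then tally its weight.
  m = 0000 → c = 000000000, weight = 0.
  m = 1000 → c = 001011011, weight = 5.
  m = 0100 → c = 011111111, weight = 8.
  m = 1100 → c = 010100100, weight = 3.
  m = 0010 → c = 100111100, weight = 5.
  m = 1010 → c = 101100111, weight = 6.
  m = 0110 → c = 111000011, weight = 5.
  m = 1110 → c = 110011000, weight = 4.
  m = 0001 → c = 010010011, weight = 4.
  m = 1001 → c = 011001000, weight = 3.
  m = 0101 → c = 001101100, weight = 4.
  m = 1101 → c = 000110111, weight = 5.
  m = 0011 → c = 110101111, weight = 7.
  m = 1011 → c = 111110100, weight = 6.
  m = 0111 → c = 101010000, weight = 3.
  m = 1111 → c = 100001011, weight = 4.
Tally weights:
  weight 0: 1 codewords.
  weight 3: 3 codewords.
  weight 4: 4 codewords.
  weight 5: 4 codewords.
  weight 6: 2 codewords.
  weight 7: 1 codewords.
  weight 8: 1 codewords.
Minimum distance d = smallest w > 0 with A_w > 0 = 3.
Sanity: Σ A_w = 16 = 2^4 = 16 ✓.


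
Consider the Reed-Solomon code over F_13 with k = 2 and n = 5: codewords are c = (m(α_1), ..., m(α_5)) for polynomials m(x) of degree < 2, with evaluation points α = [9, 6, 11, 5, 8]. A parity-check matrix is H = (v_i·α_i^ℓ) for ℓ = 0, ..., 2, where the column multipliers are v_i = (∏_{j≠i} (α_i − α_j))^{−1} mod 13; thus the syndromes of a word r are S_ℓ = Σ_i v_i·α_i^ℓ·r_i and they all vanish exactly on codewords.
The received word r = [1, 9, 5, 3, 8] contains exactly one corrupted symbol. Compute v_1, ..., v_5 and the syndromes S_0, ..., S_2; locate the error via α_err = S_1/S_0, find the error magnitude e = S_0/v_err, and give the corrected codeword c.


S = (4, 5, 3), error at position 3, error magnitude e = 5, c = [1, 9, 0, 3, 8].

Step 1: column multipliers v_i = (∏_{j≠i}(α_i − α_j))^{−1} mod 13.
  i = 1 (α = 9): (9−6)(9−11)(9−5)(9−8) = 3·(−2)·4·1 = −24 ≡ 2, so v_1 = 2^{−1} = 7 (mod 13).
  i = 2 (α = 6): (6−9)(6−11)(6−5)(6−8) = (−3)·(−5)·1·(−2) = −30 ≡ 9, so v_2 = 9^{−1} = 3 (mod 13).
  i = 3 (α = 11): (11−9)(11−6)(11−5)(11−8) = 2·5·6·3 = 180 ≡ 11, so v_3 = 11^{−1} = 6 (mod 13).
  i = 4 (α = 5): (5−9)(5−6)(5−11)(5−8) = (−4)·(−1)·(−6)·(−3) = 72 ≡ 7, so v_4 = 7^{−1} = 2 (mod 13).
  i = 5 (α = 8): (8−9)(8−6)(8−11)(8−5) = (−1)·2·(−3)·3 = 18 ≡ 5, so v_5 = 5^{−1} = 8 (mod 13).
  v = [7, 3, 6, 2, 8].
Step 2: syndromes of r = [1, 9, 5, 3, 8] (all sums mod 13).
  S_0 = Σ v_i r_i = 7·1 + 3·9 + 6·5 + 2·3 + 8·8 = 134 ≡ 4.
  S_1 = Σ v_i α_i r_i = 7·9·1 + 3·6·9 + 6·11·5 + 2·5·3 + 8·8·8 = 1097 ≡ 5.
  α_i^2 mod 13 = [3, 10, 4, 12, 12].
  S_2 = Σ v_i α_i^2 r_i = 7·3·1 + 3·10·9 + 6·4·5 + 2·12·3 + 8·12·8 = 1251 ≡ 3.
  S = (4, 5, 3) ≠ 0, so r is not a codeword (an error is present).
Step 3: locate the error. For a single error e at position i, S_ℓ = v_i·e·α_i^ℓ, so α_err = S_1/S_0.
  S_0^{−1} = 4^{−1} = 10 (mod 13), so α_err = 5·10 = 50 ≡ 11 = α_3. Error position i = 3.
  Consistency check: S_2/S_1 = 3·8 = 24 ≡ 11 = α_err ✓ (single-error assumption holds).
Step 4: error magnitude e = S_0/v_3 = S_0·∏_{j≠3}(α_3 − α_j) = 4·11 = 44 ≡ 5 (mod 13).
Step 5: correct position 3: c_3 = r_3 − e = 5 − 5 ≡ 0 (mod 13). Hence c = [1, 9, 0, 3, 8].
  Check: interpolating c through the α_i gives m(x) = 12 + 6·x (degree < 2) with m(α_i) = c_i for every i, so c is indeed a codeword.


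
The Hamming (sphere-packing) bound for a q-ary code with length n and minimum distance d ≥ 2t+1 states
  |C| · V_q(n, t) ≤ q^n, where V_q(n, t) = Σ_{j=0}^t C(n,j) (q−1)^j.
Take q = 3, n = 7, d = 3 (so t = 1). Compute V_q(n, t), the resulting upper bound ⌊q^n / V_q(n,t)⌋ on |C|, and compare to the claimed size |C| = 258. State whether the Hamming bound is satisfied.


V_q(n, t) = 15, q^n = 2187, Hamming bound = 145, |C| = 258 > bound (violated).

Step 1: Compute V_q(n, t) = Σ_{j=0}^1 C(n, j) (q−1)^j.
  j = 0: C(7,0)·(2)^0 = 1·1 = 1.
  j = 1: C(7,1)·(2)^1 = 7·2 = 14.
  V_q(n, t) = 1 + 14 = 15.
Step 2: q^n = 3^7 = 2187.
Step 3: Hamming bound ⌊q^n / V_q(n,t)⌋ = ⌊2187/15⌋ = 145.
Step 4: Compare |C| = 258 to 145: violated.
The claimed |C| lies above the Hamming bound, so no 3-ary code of length 7 with d ≥ 3 can have 258 codewords.


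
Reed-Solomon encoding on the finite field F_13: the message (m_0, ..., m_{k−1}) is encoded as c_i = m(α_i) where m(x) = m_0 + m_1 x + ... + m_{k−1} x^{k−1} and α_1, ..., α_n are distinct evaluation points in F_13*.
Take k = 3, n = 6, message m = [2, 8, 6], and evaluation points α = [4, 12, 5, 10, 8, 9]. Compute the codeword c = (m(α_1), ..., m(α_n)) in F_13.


c = [0, 0, 10, 6, 8, 1]

Message polynomial: m(x) = 2 + 8·x + 6·x^2 (mod 13).
For each evaluation point α_i, compute m(α_i) mod 13:
  α_1 = 4: Horner steps 6 → 6 → 0, so m(4) = 0.
  α_2 = 12: Horner steps 6 → 2 → 0, so m(12) = 0.
  α_3 = 5: Horner steps 6 → 12 → 10, so m(5) = 10.
  α_4 = 10: Horner steps 6 → 3 → 6, so m(10) = 6.
  α_5 = 8: Horner steps 6 → 4 → 8, so m(8) = 8.
  α_6 = 9: Horner steps 6 → 10 → 1, so m(9) = 1.
Codeword c = [0, 0, 10, 6, 8, 1] ∈ F_13^6.


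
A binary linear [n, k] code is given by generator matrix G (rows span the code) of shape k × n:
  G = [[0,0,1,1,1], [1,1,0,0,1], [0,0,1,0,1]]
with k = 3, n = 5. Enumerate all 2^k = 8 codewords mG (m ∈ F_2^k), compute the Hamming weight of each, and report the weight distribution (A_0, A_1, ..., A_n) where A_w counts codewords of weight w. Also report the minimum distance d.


Weight distribution: A_0 = 1, A_1 = 1, A_2 = 1, A_3 = 3, A_4 = 2. Minimum distance d = 1.

Enumerate all 2^3 = 8 messages m ∈ F_2^3.
For each, compute codeword c = mG in F_2^5, then tally its weight.
  m = 000 → c = 00000, weight = 0.
  m = 100 → c = 00111, weight = 3.
  m = 010 → c = 11001, weight = 3.
  m = 110 → c = 11110, weight = 4.
  m = 001 → c = 00101, weight = 2.
  m = 101 → c = 00010, weight = 1.
  m = 011 → c = 11100, weight = 3.
  m = 111 → c = 11011, weight = 4.
Tally weights:
  weight 0: 1 codewords.
  weight 1: 1 codewords.
  weight 2: 1 codewords.
  weight 3: 3 codewords.
  weight 4: 2 codewords.
Minimum distance d = smallest w > 0 with A_w > 0 = 1.
Sanity: Σ A_w = 8 = 2^3 = 8 ✓.


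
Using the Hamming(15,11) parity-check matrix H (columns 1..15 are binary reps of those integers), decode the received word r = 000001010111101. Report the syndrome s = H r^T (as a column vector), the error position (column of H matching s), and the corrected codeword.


s = (0, 0, 0, 1)^T, error position = 1, corrected codeword c = 100001010111101

Compute s = H r^T mod 2 one row at a time:
  s_1 = 1 + 0 + 1 + 1 + 1 + 1 + 0 + 1 = 6 ≡ 0 (mod 2).
  s_2 = 0 + 0 + 1 + 0 + 1 + 1 + 0 + 1 = 4 ≡ 0 (mod 2).
  s_3 = 0 + 0 + 1 + 0 + 1 + 1 + 0 + 1 = 4 ≡ 0 (mod 2).
  s_4 = 0 + 0 + 0 + 0 + 0 + 1 + 1 + 1 = 3 ≡ 1 (mod 2).
s = (0, 0, 0, 1)^T — this equals column 1 of H (binary 0001), so error is at position 1.
Correct: flip bit 1 of r = 000001010111101 to get c = 100001010111101.


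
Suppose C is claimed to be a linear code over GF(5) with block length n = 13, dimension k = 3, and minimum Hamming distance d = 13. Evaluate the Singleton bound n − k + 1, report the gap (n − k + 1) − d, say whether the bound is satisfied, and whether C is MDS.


Singleton RHS = n − k + 1 = 11, slack = -2, bound violated (no such code; not MDS).

Singleton bound: d ≤ n − k + 1.
Here n = 13, k = 3, so n − k + 1 = 11.
Given d = 13, check d ≤ 11: NO.
Slack = (n − k + 1) − d = -2.
The slack is negative: d = 13 exceeds n − k + 1 = 11 by 2, so the Singleton bound is violated and no linear [13, 3, 13]_5 code can exist. In particular it is not MDS (MDS requires d = n − k + 1 exactly).
Description: the claimed parameters are [13, 3, 13]_5; such a code would be impossible (violates the Singleton bound).


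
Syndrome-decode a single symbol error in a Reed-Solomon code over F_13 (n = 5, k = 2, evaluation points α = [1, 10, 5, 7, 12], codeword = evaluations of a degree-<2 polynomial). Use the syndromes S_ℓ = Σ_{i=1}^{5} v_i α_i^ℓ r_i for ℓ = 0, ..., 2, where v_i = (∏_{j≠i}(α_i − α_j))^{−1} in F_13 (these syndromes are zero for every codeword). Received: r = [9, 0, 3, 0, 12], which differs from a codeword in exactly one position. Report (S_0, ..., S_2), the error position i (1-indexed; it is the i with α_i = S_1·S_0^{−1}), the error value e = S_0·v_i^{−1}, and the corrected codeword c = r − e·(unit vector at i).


S = (8, 2, 7), error at position 2, error magnitude e = 11, c = [9, 2, 3, 0, 12].

Step 1: column multipliers v_i = (∏_{j≠i}(α_i − α_j))^{−1} mod 13.
  i = 1 (α = 1): (1−10)(1−5)(1−7)(1−12) = (−9)·(−4)·(−6)·(−11) = 2376 ≡ 10, so v_1 = 10^{−1} = 4 (mod 13).
  i = 2 (α = 10): (10−1)(10−5)(10−7)(10−12) = 9·5·3·(−2) = −270 ≡ 3, so v_2 = 3^{−1} = 9 (mod 13).
  i = 3 (α = 5): (5−1)(5−10)(5−7)(5−12) = 4·(−5)·(−2)·(−7) = −280 ≡ 6, so v_3 = 6^{−1} = 11 (mod 13).
  i = 4 (α = 7): (7−1)(7−10)(7−5)(7−12) = 6·(−3)·2·(−5) = 180 ≡ 11, so v_4 = 11^{−1} = 6 (mod 13).
  i = 5 (α = 12): (12−1)(12−10)(12−5)(12−7) = 11·2·7·5 = 770 ≡ 3, so v_5 = 3^{−1} = 9 (mod 13).
  v = [4, 9, 11, 6, 9].
Step 2: syndromes of r = [9, 0, 3, 0, 12] (all sums mod 13).
  S_0 = Σ v_i r_i = 4·9 + 9·0 + 11·3 + 6·0 + 9·12 = 177 ≡ 8.
  S_1 = Σ v_i α_i r_i = 4·1·9 + 9·10·0 + 11·5·3 + 6·7·0 + 9·12·12 = 1497 ≡ 2.
  α_i^2 mod 13 = [1, 9, 12, 10, 1].
  S_2 = Σ v_i α_i^2 r_i = 4·1·9 + 9·9·0 + 11·12·3 + 6·10·0 + 9·1·12 = 540 ≡ 7.
  S = (8, 2, 7) ≠ 0, so r is not a codeword (an error is present).
Step 3: locate the error. For a single error e at position i, S_ℓ = v_i·e·α_i^ℓ, so α_err = S_1/S_0.
  S_0^{−1} = 8^{−1} = 5 (mod 13), so α_err = 2·5 = 10 ≡ 10 = α_2. Error position i = 2.
  Consistency check: S_2/S_1 = 7·7 = 49 ≡ 10 = α_err ✓ (single-error assumption holds).
Step 4: error magnitude e = S_0/v_2 = S_0·∏_{j≠2}(α_2 − α_j) = 8·3 = 24 ≡ 11 (mod 13).
Step 5: correct position 2: c_2 = r_2 − e = 0 − 11 ≡ 2 (mod 13). Hence c = [9, 2, 3, 0, 12].
  Check: interpolating c through the α_i gives m(x) = 4 + 5·x (degree < 2) with m(α_i) = c_i for every i, so c is indeed a codeword.


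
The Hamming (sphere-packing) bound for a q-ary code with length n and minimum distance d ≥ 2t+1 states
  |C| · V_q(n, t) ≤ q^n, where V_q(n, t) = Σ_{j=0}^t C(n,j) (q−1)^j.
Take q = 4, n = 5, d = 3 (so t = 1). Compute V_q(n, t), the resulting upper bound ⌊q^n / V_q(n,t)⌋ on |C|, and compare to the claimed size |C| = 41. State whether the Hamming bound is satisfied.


V_q(n, t) = 16, q^n = 1024, Hamming bound = 64, |C| = 41 ≤ bound (satisfied).

Step 1: Compute V_q(n, t) = Σ_{j=0}^1 C(n, j) (q−1)^j.
  j = 0: C(5,0)·(3)^0 = 1·1 = 1.
  j = 1: C(5,1)·(3)^1 = 5·3 = 15.
  V_q(n, t) = 1 + 15 = 16.
Step 2: q^n = 4^5 = 1024.
Step 3: Hamming bound ⌊q^n / V_q(n,t)⌋ = ⌊1024/16⌋ = 64.
Step 4: Compare |C| = 41 to 64: satisfied.
The claimed |C| lies below the Hamming bound.


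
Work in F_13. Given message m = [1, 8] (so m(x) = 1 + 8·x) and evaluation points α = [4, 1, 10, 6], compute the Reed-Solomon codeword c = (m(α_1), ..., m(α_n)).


c = [7, 9, 3, 10]

Message polynomial: m(x) = 1 + 8·x (mod 13).
For each evaluation point α_i, compute m(α_i) mod 13:
  α_1 = 4: Horner steps 8 → 7, so m(4) = 7.
  α_2 = 1: Horner steps 8 → 9, so m(1) = 9.
  α_3 = 10: Horner steps 8 → 3, so m(10) = 3.
  α_4 = 6: Horner steps 8 → 10, so m(6) = 10.
Codeword c = [7, 9, 3, 10] ∈ F_13^4.


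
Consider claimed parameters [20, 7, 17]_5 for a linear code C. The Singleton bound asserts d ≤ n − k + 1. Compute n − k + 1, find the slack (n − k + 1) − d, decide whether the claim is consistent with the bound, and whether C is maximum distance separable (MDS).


Singleton RHS = n − k + 1 = 14, slack = -3, bound violated (no such code; not MDS).

Singleton bound: d ≤ n − k + 1.
Here n = 20, k = 7, so n − k + 1 = 14.
Given d = 17, check d ≤ 14: NO.
Slack = (n − k + 1) − d = -3.
The slack is negative: d = 17 exceeds n − k + 1 = 14 by 3, so the Singleton bound is violated and no linear [20, 7, 17]_5 code can exist. In particular it is not MDS (MDS requires d = n − k + 1 exactly).
Description: the claimed parameters are [20, 7, 17]_5; such a code would be impossible (violates the Singleton bound).


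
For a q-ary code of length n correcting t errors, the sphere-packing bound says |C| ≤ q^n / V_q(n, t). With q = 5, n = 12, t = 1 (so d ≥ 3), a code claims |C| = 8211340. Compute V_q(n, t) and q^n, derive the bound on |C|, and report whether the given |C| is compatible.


V_q(n, t) = 49, q^n = 244140625, Hamming bound = 4982461, |C| = 8211340 > bound (violated).

Step 1: Compute V_q(n, t) = Σ_{j=0}^1 C(n, j) (q−1)^j.
  j = 0: C(12,0)·(4)^0 = 1·1 = 1.
  j = 1: C(12,1)·(4)^1 = 12·4 = 48.
  V_q(n, t) = 1 + 48 = 49.
Step 2: q^n = 5^12 = 244140625.
Step 3: Hamming bound ⌊q^n / V_q(n,t)⌋ = ⌊244140625/49⌋ = 4982461.
Step 4: Compare |C| = 8211340 to 4982461: violated.
The claimed |C| lies above the Hamming bound, so no 5-ary code of length 12 with d ≥ 3 can have 8211340 codewords.


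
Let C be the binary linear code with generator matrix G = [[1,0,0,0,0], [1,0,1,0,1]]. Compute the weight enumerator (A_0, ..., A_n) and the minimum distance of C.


Weight distribution: A_0 = 1, A_1 = 1, A_2 = 1, A_3 = 1. Minimum distance d = 1.

Enumerate all 2^2 = 4 messages m ∈ F_2^2.
For each, compute codeword c = mG in F_2^5, then tally its weight.
  m = 00 → c = 00000, weight = 0.
  m = 10 → c = 10000, weight = 1.
  m = 01 → c = 10101, weight = 3.
  m = 11 → c = 00101, weight = 2.
Tally weights:
  weight 0: 1 codewords.
  weight 1: 1 codewords.
  weight 2: 1 codewords.
  weight 3: 1 codewords.
Minimum distance d = smallest w > 0 with A_w > 0 = 1.
Sanity: Σ A_w = 4 = 2^2 = 4 ✓.


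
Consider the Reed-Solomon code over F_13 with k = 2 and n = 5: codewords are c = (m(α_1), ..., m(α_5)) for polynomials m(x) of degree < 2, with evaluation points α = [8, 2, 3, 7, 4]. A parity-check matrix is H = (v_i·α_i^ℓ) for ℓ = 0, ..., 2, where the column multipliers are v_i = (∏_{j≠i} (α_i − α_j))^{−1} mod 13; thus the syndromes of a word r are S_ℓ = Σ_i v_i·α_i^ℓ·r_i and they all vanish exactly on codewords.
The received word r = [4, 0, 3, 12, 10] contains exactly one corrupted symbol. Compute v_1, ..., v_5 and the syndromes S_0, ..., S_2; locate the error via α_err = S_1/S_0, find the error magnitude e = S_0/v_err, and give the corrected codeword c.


S = (4, 12, 10), error at position 3, error magnitude e = 11, c = [4, 0, 5, 12, 10].

Step 1: column multipliers v_i = (∏_{j≠i}(α_i − α_j))^{−1} mod 13.
  i = 1 (α = 8): (8−2)(8−3)(8−7)(8−4) = 6·5·1·4 = 120 ≡ 3, so v_1 = 3^{−1} = 9 (mod 13).
  i = 2 (α = 2): (2−8)(2−3)(2−7)(2−4) = (−6)·(−1)·(−5)·(−2) = 60 ≡ 8, so v_2 = 8^{−1} = 5 (mod 13).
  i = 3 (α = 3): (3−8)(3−2)(3−7)(3−4) = (−5)·1·(−4)·(−1) = −20 ≡ 6, so v_3 = 6^{−1} = 11 (mod 13).
  i = 4 (α = 7): (7−8)(7−2)(7−3)(7−4) = (−1)·5·4·3 = −60 ≡ 5, so v_4 = 5^{−1} = 8 (mod 13).
  i = 5 (α = 4): (4−8)(4−2)(4−3)(4−7) = (−4)·2·1·(−3) = 24 ≡ 11, so v_5 = 11^{−1} = 6 (mod 13).
  v = [9, 5, 11, 8, 6].
Step 2: syndromes of r = [4, 0, 3, 12, 10] (all sums mod 13).
  S_0 = Σ v_i r_i = 9·4 + 5·0 + 11·3 + 8·12 + 6·10 = 225 ≡ 4.
  S_1 = Σ v_i α_i r_i = 9·8·4 + 5·2·0 + 11·3·3 + 8·7·12 + 6·4·10 = 1299 ≡ 12.
  α_i^2 mod 13 = [12, 4, 9, 10, 3].
  S_2 = Σ v_i α_i^2 r_i = 9·12·4 + 5·4·0 + 11·9·3 + 8·10·12 + 6·3·10 = 1869 ≡ 10.
  S = (4, 12, 10) ≠ 0, so r is not a codeword (an error is present).
Step 3: locate the error. For a single error e at position i, S_ℓ = v_i·e·α_i^ℓ, so α_err = S_1/S_0.
  S_0^{−1} = 4^{−1} = 10 (mod 13), so α_err = 12·10 = 120 ≡ 3 = α_3. Error position i = 3.
  Consistency check: S_2/S_1 = 10·12 = 120 ≡ 3 = α_err ✓ (single-error assumption holds).
Step 4: error magnitude e = S_0/v_3 = S_0·∏_{j≠3}(α_3 − α_j) = 4·6 = 24 ≡ 11 (mod 13).
Step 5: correct position 3: c_3 = r_3 − e = 3 − 11 ≡ 5 (mod 13). Hence c = [4, 0, 5, 12, 10].
  Check: interpolating c through the α_i gives m(x) = 3 + 5·x (degree < 2) with m(α_i) = c_i for every i, so c is indeed a codeword.


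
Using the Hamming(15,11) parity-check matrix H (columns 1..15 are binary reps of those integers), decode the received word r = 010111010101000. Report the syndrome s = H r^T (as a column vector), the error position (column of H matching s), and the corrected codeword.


s = (1, 0, 1, 1)^T, error position = 11, corrected codeword c = 010111010111000

Compute s = H r^T mod 2 one row at a time:
  s_1 = 1 + 0 + 1 + 0 + 1 + 0 + 0 + 0 = 3 ≡ 1 (mod 2).
  s_2 = 1 + 1 + 1 + 0 + 1 + 0 + 0 + 0 = 4 ≡ 0 (mod 2).
  s_3 = 1 + 0 + 1 + 0 + 1 + 0 + 0 + 0 = 3 ≡ 1 (mod 2).
  s_4 = 0 + 0 + 1 + 0 + 0 + 0 + 0 + 0 = 1 ≡ 1 (mod 2).
s = (1, 0, 1, 1)^T — this equals column 11 of H (binary 1011), so error is at position 11.
Correct: flip bit 11 of r = 010111010101000 to get c = 010111010111000.


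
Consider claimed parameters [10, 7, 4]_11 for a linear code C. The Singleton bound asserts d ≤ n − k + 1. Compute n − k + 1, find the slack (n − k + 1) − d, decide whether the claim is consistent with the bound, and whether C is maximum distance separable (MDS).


Singleton RHS = n − k + 1 = 4, slack = 0, bound satisfied, MDS.

Singleton bound: d ≤ n − k + 1.
Here n = 10, k = 7, so n − k + 1 = 4.
Given d = 4, check d ≤ 4: YES.
Slack = (n − k + 1) − d = 0.
The code is MDS (slack = 0).
Description: the claimed parameters are [10, 7, 4]_11; such a code would be MDS (meets Singleton bound).
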